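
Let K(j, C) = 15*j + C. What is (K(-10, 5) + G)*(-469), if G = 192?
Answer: -22043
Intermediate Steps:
K(j, C) = C + 15*j
(K(-10, 5) + G)*(-469) = ((5 + 15*(-10)) + 192)*(-469) = ((5 - 150) + 192)*(-469) = (-145 + 192)*(-469) = 47*(-469) = -22043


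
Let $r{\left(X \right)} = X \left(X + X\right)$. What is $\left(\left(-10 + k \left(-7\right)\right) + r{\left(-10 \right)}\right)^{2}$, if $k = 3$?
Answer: $28561$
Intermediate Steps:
$r{\left(X \right)} = 2 X^{2}$ ($r{\left(X \right)} = X 2 X = 2 X^{2}$)
$\left(\left(-10 + k \left(-7\right)\right) + r{\left(-10 \right)}\right)^{2} = \left(\left(-10 + 3 \left(-7\right)\right) + 2 \left(-10\right)^{2}\right)^{2} = \left(\left(-10 - 21\right) + 2 \cdot 100\right)^{2} = \left(-31 + 200\right)^{2} = 169^{2} = 28561$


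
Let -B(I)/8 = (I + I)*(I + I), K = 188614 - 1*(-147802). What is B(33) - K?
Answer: -371264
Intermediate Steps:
K = 336416 (K = 188614 + 147802 = 336416)
B(I) = -32*I**2 (B(I) = -8*(I + I)*(I + I) = -8*2*I*2*I = -32*I**2)
B(33) - K = -32*33**2 - 1*336416 = -32*1089 - 336416 = -34848 - 336416 = -371264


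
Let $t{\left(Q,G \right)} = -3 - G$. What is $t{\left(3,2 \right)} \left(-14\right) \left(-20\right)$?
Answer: $-1400$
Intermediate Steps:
$t{\left(3,2 \right)} \left(-14\right) \left(-20\right) = \left(-3 - 2\right) \left(-14\right) \left(-20\right) = \left(-5\right) \left(-14\right) \left(-20\right) = 70 \left(-20\right) = -1400$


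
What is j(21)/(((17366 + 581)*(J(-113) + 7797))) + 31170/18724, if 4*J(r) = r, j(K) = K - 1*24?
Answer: 8691801532281/5221215720050 ≈ 1.6647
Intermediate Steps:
j(K) = -24 + K (j(K) = K - 24 = -24 + K)
J(r) = r/4
j(21)/(((17366 + 581)*(J(-113) + 7797))) + 31170/18724 = (-24 + 21)/(((17366 + 581)*((¼)*(-113) + 7797))) + 31170/18724 = -3*1/(17947*(-113/4 + 7797)) + 31170*(1/18724) = -3/(17947*(31075/4)) + 15585/9362 = -3/557703025/4 + 15585/9362 = -3*4/557703025 + 15585/9362 = -12/557703025 + 15585/9362 = 8691801532281/5221215720050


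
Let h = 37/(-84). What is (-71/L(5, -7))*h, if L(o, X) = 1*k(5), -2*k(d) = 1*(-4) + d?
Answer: -2627/42 ≈ -62.548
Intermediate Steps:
k(d) = 2 - d/2 (k(d) = -(1*(-4) + d)/2 = -(-4 + d)/2 = 2 - d/2)
L(o, X) = -½ (L(o, X) = 1*(2 - ½*5) = 1*(2 - 5/2) = 1*(-½) = -½)
h = -37/84 (h = 37*(-1/84) = -37/84 ≈ -0.44048)
(-71/L(5, -7))*h = -71/(-½)*(-37/84) = -71*(-2)*(-37/84) = 142*(-37/84) = -2627/42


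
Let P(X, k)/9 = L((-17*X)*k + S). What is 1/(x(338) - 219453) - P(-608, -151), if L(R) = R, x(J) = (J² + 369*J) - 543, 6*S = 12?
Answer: 266464115821/18970 ≈ 1.4047e+7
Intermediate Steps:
S = 2 (S = (⅙)*12 = 2)
x(J) = -543 + J² + 369*J
P(X, k) = 18 - 153*X*k (P(X, k) = 9*((-17*X)*k + 2) = 9*(-17*X*k + 2) = 9*(2 - 17*X*k) = 18 - 153*X*k)
1/(x(338) - 219453) - P(-608, -151) = 1/((-543 + 338² + 369*338) - 219453) - (18 - 153*(-608)*(-151)) = 1/((-543 + 114244 + 124722) - 219453) - (18 - 14046624) = 1/(238423 - 219453) - 1*(-14046606) = 1/18970 + 14046606 = 266464115821/18970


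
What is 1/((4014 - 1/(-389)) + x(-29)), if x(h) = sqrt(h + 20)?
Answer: 607402883/2438118095698 - 453963*I/2438118095698 ≈ 0.00024913 - 1.8619e-7*I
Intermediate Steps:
x(h) = sqrt(20 + h)
1/((4014 - 1/(-389)) + x(-29)) = 1/((4014 - 1/(-389)) + sqrt(20 - 29)) = 1/((4014 - 1*(-1/389)) + sqrt(-9)) = 1/((4014 + 1/389) + 3*I) = 1/(1561447/389 + 3*I) = 151321*(1561447/389 - 3*I)/2438118095698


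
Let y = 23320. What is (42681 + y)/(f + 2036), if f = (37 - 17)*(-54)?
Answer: 66001/956 ≈ 69.039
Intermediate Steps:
f = -1080 (f = 20*(-54) = -1080)
(42681 + y)/(f + 2036) = (42681 + 23320)/(-1080 + 2036) = 66001/956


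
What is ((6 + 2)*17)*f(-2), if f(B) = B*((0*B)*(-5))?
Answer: 0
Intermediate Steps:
f(B) = 0 (f(B) = B*(0*(-5)) = B*0 = 0)
((6 + 2)*17)*f(-2) = ((6 + 2)*17)*0 = (8*17)*0 = 136*0 = 0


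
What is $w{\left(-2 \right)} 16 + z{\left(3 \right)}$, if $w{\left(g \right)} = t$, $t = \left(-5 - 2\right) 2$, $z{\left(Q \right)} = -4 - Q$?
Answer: $-231$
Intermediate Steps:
$t = -14$ ($t = \left(-5 - 2\right) 2 = \left(-7\right) 2 = -14$)
$w{\left(g \right)} = -14$
$w{\left(-2 \right)} 16 + z{\left(3 \right)} = \left(-14\right) 16 - 7 = -224 - 7 = -231$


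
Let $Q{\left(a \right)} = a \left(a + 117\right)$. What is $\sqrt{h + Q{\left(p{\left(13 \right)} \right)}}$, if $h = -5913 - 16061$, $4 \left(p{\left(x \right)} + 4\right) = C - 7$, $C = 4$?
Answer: $\frac{i \sqrt{360115}}{4} \approx 150.02 i$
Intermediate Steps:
$p{\left(x \right)} = - \frac{19}{4}$ ($p{\left(x \right)} = -4 + \frac{4 - 7}{4} = -4 + \frac{1}{4} \left(-3\right) = -4 - \frac{3}{4} = - \frac{19}{4}$)
$Q{\left(a \right)} = a \left(117 + a\right)$
$h = -21974$
$\sqrt{h + Q{\left(p{\left(13 \right)} \right)}} = \sqrt{-21974 - \frac{19 \left(117 - \frac{19}{4}\right)}{4}} = \sqrt{-21974 - \frac{8531}{16}} = \sqrt{- \frac{360115}{16}} = \frac{i \sqrt{360115}}{4}$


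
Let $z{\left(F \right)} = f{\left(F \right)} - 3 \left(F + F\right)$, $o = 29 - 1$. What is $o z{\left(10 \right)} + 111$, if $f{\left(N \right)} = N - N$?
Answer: $-1569$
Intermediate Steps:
$o = 28$ ($o = 29 - 1 = 28$)
$f{\left(N \right)} = 0$
$z{\left(F \right)} = - 6 F$ ($z{\left(F \right)} = 0 - 3 \left(F + F\right) = 0 - 3 \cdot 2 F = 0 - 6 F = - 6 F$)
$o z{\left(10 \right)} + 111 = 28 \left(\left(-6\right) 10\right) + 111 = 28 \left(-60\right) + 111 = -1680 + 111 = -1569$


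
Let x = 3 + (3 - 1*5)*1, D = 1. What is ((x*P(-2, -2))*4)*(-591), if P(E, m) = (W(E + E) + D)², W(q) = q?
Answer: -21276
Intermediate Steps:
P(E, m) = (1 + 2*E)² (P(E, m) = ((E + E) + 1)² = (2*E + 1)² = (1 + 2*E)²)
x = 1 (x = 3 + (3 - 5)*1 = 3 - 2*1 = 3 - 2 = 1)
((x*P(-2, -2))*4)*(-591) = ((1*(1 + 2*(-2))²)*4)*(-591) = ((1*(1 - 4)²)*4)*(-591) = ((1*(-3)²)*4)*(-591) = ((1*9)*4)*(-591) = (9*4)*(-591) = 36*(-591) = -21276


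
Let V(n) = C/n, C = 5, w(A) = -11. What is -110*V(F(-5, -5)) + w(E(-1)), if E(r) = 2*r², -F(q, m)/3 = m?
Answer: -143/3 ≈ -47.667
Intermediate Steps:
F(q, m) = -3*m
V(n) = 5/n
-110*V(F(-5, -5)) + w(E(-1)) = -550/((-3*(-5))) - 11 = -550/15 - 11 = -110*⅓ - 11 = -110/3 - 11 = -143/3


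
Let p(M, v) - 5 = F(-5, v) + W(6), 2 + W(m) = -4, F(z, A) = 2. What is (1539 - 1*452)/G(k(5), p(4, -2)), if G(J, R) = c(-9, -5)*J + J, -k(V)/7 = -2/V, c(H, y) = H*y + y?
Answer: 5435/574 ≈ 9.4686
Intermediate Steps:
W(m) = -6 (W(m) = -2 - 4 = -6)
c(H, y) = y + H*y
k(V) = 14/V (k(V) = -(-14)/V = 14/V)
p(M, v) = 1 (p(M, v) = 5 + (2 - 6) = 5 - 4 = 1)
G(J, R) = 41*J (G(J, R) = (-5*(1 - 9))*J + J = (-5*(-8))*J + J = 40*J + J = 41*J)
(1539 - 1*452)/G(k(5), p(4, -2)) = (1539 - 1*452)/((41*(14/5))) = (1539 - 452)/((41*(14*(⅕)))) = 1087/((41*(14/5))) = 1087/(574/5) = 1087*(5/574) = 5435/574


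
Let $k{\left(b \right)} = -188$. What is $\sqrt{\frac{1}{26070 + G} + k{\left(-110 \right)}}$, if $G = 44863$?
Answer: $\frac{i \sqrt{945920140999}}{70933} \approx 13.711 i$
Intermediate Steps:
$\sqrt{\frac{1}{26070 + G} + k{\left(-110 \right)}} = \sqrt{\frac{1}{26070 + 44863} - 188} = \sqrt{\frac{1}{70933} - 188} = \sqrt{- \frac{13335403}{70933}} = \frac{i \sqrt{945920140999}}{70933}$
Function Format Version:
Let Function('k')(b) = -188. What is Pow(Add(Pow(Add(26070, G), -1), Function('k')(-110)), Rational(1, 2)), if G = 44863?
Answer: Mul(Rational(1, 70933), I, Pow(945920140999, Rational(1, 2))) ≈ Mul(13.711, I)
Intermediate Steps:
Pow(Add(Pow(Add(26070, G), -1), Function('k')(-110)), Rational(1, 2)) = Pow(Add(Pow(Add(26070, 44863), -1), -188), Rational(1, 2)) = Pow(Add(Pow(70933, -1), -188), Rational(1, 2)) = Pow(Add(Rational(1, 70933), -188), Rational(1, 2)) = Pow(Rational(-13335403, 70933), Rational(1, 2)) = Mul(Rational(1, 70933), I, Pow(945920140999, Rational(1, 2)))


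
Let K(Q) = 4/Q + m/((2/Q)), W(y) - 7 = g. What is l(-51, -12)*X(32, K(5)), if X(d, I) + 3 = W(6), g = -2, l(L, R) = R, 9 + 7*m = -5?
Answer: -24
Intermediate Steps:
m = -2 (m = -9/7 + (1/7)*(-5) = -9/7 - 5/7 = -2)
W(y) = 5 (W(y) = 7 - 2 = 5)
K(Q) = -Q + 4/Q (K(Q) = 4/Q - 2*Q/2 = 4/Q - Q = -Q + 4/Q)
X(d, I) = 2 (X(d, I) = -3 + 5 = 2)
l(-51, -12)*X(32, K(5)) = -12*2 = -24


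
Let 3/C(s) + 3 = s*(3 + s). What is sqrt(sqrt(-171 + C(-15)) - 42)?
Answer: sqrt(-146202 + 118*I*sqrt(148798))/59 ≈ 0.99711 + 6.557*I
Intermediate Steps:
C(s) = 3/(-3 + s*(3 + s))
sqrt(sqrt(-171 + C(-15)) - 42) = sqrt(sqrt(-171 + 3/(-3 + (-15)**2 + 3*(-15))) - 42) = sqrt(sqrt(-171 + 3/(-3 + 225 - 45)) - 42) = sqrt(sqrt(-171 + 3/177) - 42) = sqrt(sqrt(-171 + 3*(1/177)) - 42) = sqrt(sqrt(-171 + 1/59) - 42) = sqrt(sqrt(-10088/59) - 42) = sqrt(2*I*sqrt(148798)/59 - 42) = sqrt(-42 + 2*I*sqrt(148798)/59)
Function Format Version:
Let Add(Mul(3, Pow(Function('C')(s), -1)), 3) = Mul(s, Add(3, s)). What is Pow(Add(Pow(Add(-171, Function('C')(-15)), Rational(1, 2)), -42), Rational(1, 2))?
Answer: Mul(Rational(1, 59), Pow(Add(-146202, Mul(118, I, Pow(148798, Rational(1, 2)))), Rational(1, 2))) ≈ Add(0.99711, Mul(6.5570, I))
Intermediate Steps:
Function('C')(s) = Mul(3, Pow(Add(-3, Mul(s, Add(3, s))), -1))
Pow(Add(Pow(Add(-171, Function('C')(-15)), Rational(1, 2)), -42), Rational(1, 2)) = Pow(Add(Pow(Add(-171, Mul(3, Pow(Add(-3, Pow(-15, 2), Mul(3, -15)), -1))), Rational(1, 2)), -42), Rational(1, 2)) = Pow(Add(Pow(Add(-171, Mul(3, Pow(Add(-3, 225, -45), -1))), Rational(1, 2)), -42), Rational(1, 2)) = Pow(Add(Pow(Add(-171, Mul(3, Pow(177, -1))), Rational(1, 2)), -42), Rational(1, 2)) = Pow(Add(Pow(Add(-171, Mul(3, Rational(1, 177))), Rational(1, 2)), -42), Rational(1, 2)) = Pow(Add(Pow(Add(-171, Rational(1, 59)), Rational(1, 2)), -42), Rational(1, 2)) = Pow(Add(Pow(Rational(-10088, 59), Rational(1, 2)), -42), Rational(1, 2)) = Pow(Add(Mul(Rational(2, 59), I, Pow(148798, Rational(1, 2))), -42), Rational(1, 2)) = Pow(Add(-42, Mul(Rational(2, 59), I, Pow(148798, Rational(1, 2)))), Rational(1, 2))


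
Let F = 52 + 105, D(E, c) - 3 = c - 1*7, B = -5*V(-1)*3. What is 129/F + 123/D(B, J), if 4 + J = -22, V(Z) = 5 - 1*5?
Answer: -5147/1570 ≈ -3.2783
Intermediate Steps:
V(Z) = 0 (V(Z) = 5 - 5 = 0)
B = 0 (B = -5*0*3 = 0*3 = 0)
J = -26 (J = -4 - 22 = -26)
D(E, c) = -4 + c (D(E, c) = 3 + (c - 1*7) = 3 + (c - 7) = 3 + (-7 + c) = -4 + c)
F = 157
129/F + 123/D(B, J) = 129/157 + 123/(-4 - 26) = 129*(1/157) + 123/(-30) = 129/157 + 123*(-1/30) = 129/157 - 41/10 = -5147/1570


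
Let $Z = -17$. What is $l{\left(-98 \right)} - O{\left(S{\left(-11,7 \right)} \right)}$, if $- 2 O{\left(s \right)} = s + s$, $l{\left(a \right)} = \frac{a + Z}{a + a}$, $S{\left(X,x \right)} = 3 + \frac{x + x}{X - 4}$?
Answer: $\frac{7801}{2940} \approx 2.6534$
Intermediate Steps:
$S{\left(X,x \right)} = 3 + \frac{2 x}{-4 + X}$
$l{\left(a \right)} = \frac{-17 + a}{2 a}$ ($l{\left(a \right)} = \frac{a - 17}{a + a} = \frac{-17 + a}{2 a}$)
$O{\left(s \right)} = - s$ ($O{\left(s \right)} = - \frac{s + s}{2} = - \frac{2 s}{2} = - s$)
$l{\left(-98 \right)} - O{\left(S{\left(-11,7 \right)} \right)} = \frac{-17 - 98}{2 \left(-98\right)} - - \frac{-12 + 2 \cdot 7 + 3 \left(-11\right)}{-4 - 11} = \frac{1}{2} \left(- \frac{1}{98}\right) \left(-115\right) - - \frac{-12 + 14 - 33}{-15} = \frac{115}{196} - - \frac{\left(-1\right) \left(-31\right)}{15} = \frac{115}{196} - \left(-1\right) \frac{31}{15} = \frac{115}{196} - - \frac{31}{15} = \frac{115}{196} + \frac{31}{15} = \frac{7801}{2940}$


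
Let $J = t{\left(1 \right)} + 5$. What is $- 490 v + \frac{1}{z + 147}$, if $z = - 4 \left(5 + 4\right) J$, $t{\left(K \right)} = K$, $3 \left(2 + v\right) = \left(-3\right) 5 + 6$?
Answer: $\frac{169049}{69} \approx 2450.0$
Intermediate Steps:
$v = -5$ ($v = -2 + \frac{\left(-3\right) 5 + 6}{3} = -2 + \frac{-15 + 6}{3} = -2 + \frac{1}{3} \left(-9\right) = -2 - 3 = -5$)
$J = 6$ ($J = 1 + 5 = 6$)
$z = -216$ ($z = - 4 \left(5 + 4\right) 6 = \left(-4\right) 9 \cdot 6 = \left(-36\right) 6 = -216$)
$- 490 v + \frac{1}{z + 147} = \left(-490\right) \left(-5\right) + \frac{1}{-216 + 147} = 2450 + \frac{1}{-69} = 2450 - \frac{1}{69} = \frac{169049}{69}$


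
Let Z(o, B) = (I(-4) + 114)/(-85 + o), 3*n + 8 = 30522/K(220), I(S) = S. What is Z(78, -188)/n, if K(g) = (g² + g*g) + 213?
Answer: 2286735/372791 ≈ 6.1341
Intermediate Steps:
K(g) = 213 + 2*g² (K(g) = (g² + g²) + 213 = 2*g² + 213 = 213 + 2*g²)
n = -745582/291039 (n = -8/3 + (30522/(213 + 2*220²))/3 = -8/3 + (30522/(213 + 2*48400))/3 = -8/3 + (30522/(213 + 96800))/3 = -8/3 + (30522/97013)/3 = -8/3 + (30522*(1/97013))/3 = -8/3 + (⅓)*(30522/97013) = -8/3 + 10174/97013 = -745582/291039 ≈ -2.5618)
Z(o, B) = 110/(-85 + o) (Z(o, B) = (-4 + 114)/(-85 + o) = 110/(-85 + o))
Z(78, -188)/n = (110/(-85 + 78))/(-745582/291039) = (110/(-7))*(-291039/745582) = (110*(-⅐))*(-291039/745582) = -110/7*(-291039/745582) = 2286735/372791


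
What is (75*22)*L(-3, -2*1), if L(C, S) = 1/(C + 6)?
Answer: 550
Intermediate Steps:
L(C, S) = 1/(6 + C)
(75*22)*L(-3, -2*1) = (75*22)/(6 - 3) = 1650/3 = 1650*(⅓) = 550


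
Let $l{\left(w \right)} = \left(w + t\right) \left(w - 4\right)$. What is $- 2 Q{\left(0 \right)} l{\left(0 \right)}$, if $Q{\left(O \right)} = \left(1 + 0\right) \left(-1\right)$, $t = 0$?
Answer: $0$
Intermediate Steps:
$l{\left(w \right)} = w \left(-4 + w\right)$ ($l{\left(w \right)} = \left(w + 0\right) \left(w - 4\right) = w \left(-4 + w\right)$)
$Q{\left(O \right)} = -1$ ($Q{\left(O \right)} = 1 \left(-1\right) = -1$)
$- 2 Q{\left(0 \right)} l{\left(0 \right)} = \left(-2\right) \left(-1\right) 0 \left(-4 + 0\right) = 2 \cdot 0 \left(-4\right) = 2 \cdot 0 = 0$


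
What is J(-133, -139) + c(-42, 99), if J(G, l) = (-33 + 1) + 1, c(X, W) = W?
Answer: 68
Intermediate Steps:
J(G, l) = -31 (J(G, l) = -32 + 1 = -31)
J(-133, -139) + c(-42, 99) = -31 + 99 = 68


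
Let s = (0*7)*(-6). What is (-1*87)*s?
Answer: 0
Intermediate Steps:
s = 0 (s = 0*(-6) = 0)
(-1*87)*s = -1*87*0 = -87*0 = 0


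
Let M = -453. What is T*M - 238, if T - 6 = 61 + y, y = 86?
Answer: -69547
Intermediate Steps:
T = 153 (T = 6 + (61 + 86) = 6 + 147 = 153)
T*M - 238 = 153*(-453) - 238 = -69309 - 238 = -69547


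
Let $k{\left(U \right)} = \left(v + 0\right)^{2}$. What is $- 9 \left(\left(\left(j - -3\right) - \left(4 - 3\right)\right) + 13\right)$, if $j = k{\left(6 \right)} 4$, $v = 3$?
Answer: $-459$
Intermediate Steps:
$k{\left(U \right)} = 9$ ($k{\left(U \right)} = \left(3 + 0\right)^{2} = 3^{2} = 9$)
$j = 36$ ($j = 9 \cdot 4 = 36$)
$- 9 \left(\left(\left(j - -3\right) - \left(4 - 3\right)\right) + 13\right) = - 9 \left(\left(\left(36 - -3\right) - \left(4 - 3\right)\right) + 13\right) = - 9 \left(\left(\left(36 + 3\right) - 1\right) + 13\right) = - 9 \left(\left(39 - 1\right) + 13\right) = - 9 \left(38 + 13\right) = \left(-9\right) 51 = -459$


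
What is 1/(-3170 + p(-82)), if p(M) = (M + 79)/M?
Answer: -82/259937 ≈ -0.00031546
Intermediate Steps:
p(M) = (79 + M)/M
1/(-3170 + p(-82)) = 1/(-3170 + (79 - 82)/(-82)) = 1/(-3170 - 1/82*(-3)) = 1/(-3170 + 3/82) = 1/(-259937/82) = -82/259937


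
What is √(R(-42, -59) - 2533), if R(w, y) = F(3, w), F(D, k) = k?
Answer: 5*I*√103 ≈ 50.744*I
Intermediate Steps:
R(w, y) = w
√(R(-42, -59) - 2533) = √(-42 - 2533) = √(-2575) = 5*I*√103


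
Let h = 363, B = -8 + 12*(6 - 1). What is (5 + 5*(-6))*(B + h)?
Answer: -10375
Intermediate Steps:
B = 52 (B = -8 + 12*5 = -8 + 60 = 52)
(5 + 5*(-6))*(B + h) = (5 + 5*(-6))*(52 + 363) = (5 - 30)*415 = -25*415 = -10375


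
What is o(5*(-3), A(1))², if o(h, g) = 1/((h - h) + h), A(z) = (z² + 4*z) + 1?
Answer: 1/225 ≈ 0.0044444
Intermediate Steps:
A(z) = 1 + z² + 4*z
o(h, g) = 1/h (o(h, g) = 1/(0 + h) = 1/h)
o(5*(-3), A(1))² = (1/(5*(-3)))² = (1/(-15))² = (-1/15)² = 1/225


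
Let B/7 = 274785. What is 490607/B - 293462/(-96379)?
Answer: 611756901743/185384524605 ≈ 3.2999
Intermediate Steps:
B = 1923495 (B = 7*274785 = 1923495)
490607/B - 293462/(-96379) = 490607/1923495 - 293462/(-96379) = 490607*(1/1923495) - 293462*(-1/96379) = 490607/1923495 + 293462/96379 = 611756901743/185384524605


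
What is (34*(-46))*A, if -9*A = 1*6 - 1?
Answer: 7820/9 ≈ 868.89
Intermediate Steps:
A = -5/9 (A = -(1*6 - 1)/9 = -(6 - 1)/9 = -1/9*5 = -5/9 ≈ -0.55556)
(34*(-46))*A = (34*(-46))*(-5/9) = -1564*(-5/9) = 7820/9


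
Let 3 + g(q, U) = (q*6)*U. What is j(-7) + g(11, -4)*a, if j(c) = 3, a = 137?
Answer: -36576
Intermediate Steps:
g(q, U) = -3 + 6*U*q (g(q, U) = -3 + (q*6)*U = -3 + (6*q)*U = -3 + 6*U*q)
j(-7) + g(11, -4)*a = 3 + (-3 + 6*(-4)*11)*137 = 3 + (-3 - 264)*137 = 3 - 267*137 = 3 - 36579 = -36576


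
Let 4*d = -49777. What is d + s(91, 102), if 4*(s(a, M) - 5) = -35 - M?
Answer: -24947/2 ≈ -12474.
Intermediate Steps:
d = -49777/4 (d = (¼)*(-49777) = -49777/4 ≈ -12444.)
s(a, M) = -15/4 - M/4 (s(a, M) = 5 + (-35 - M)/4 = 5 + (-35/4 - M/4) = -15/4 - M/4)
d + s(91, 102) = -49777/4 + (-15/4 - ¼*102) = -49777/4 + (-15/4 - 51/2) = -49777/4 - 117/4 = -24947/2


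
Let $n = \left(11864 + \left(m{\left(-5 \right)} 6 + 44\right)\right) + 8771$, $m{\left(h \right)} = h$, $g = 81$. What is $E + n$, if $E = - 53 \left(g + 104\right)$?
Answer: $10844$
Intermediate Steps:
$E = -9805$ ($E = - 53 \left(81 + 104\right) = \left(-53\right) 185 = -9805$)
$n = 20649$ ($n = \left(11864 + \left(\left(-5\right) 6 + 44\right)\right) + 8771 = \left(11864 + \left(-30 + 44\right)\right) + 8771 = \left(11864 + 14\right) + 8771 = 11878 + 8771 = 20649$)
$E + n = -9805 + 20649 = 10844$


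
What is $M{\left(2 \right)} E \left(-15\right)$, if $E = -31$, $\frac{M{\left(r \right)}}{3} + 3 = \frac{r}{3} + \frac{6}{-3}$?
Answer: $-6045$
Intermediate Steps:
$M{\left(r \right)} = -15 + r$ ($M{\left(r \right)} = -9 + 3 \left(\frac{r}{3} + \frac{6}{-3}\right) = -9 + 3 \left(r \frac{1}{3} + 6 \left(- \frac{1}{3}\right)\right) = -9 + 3 \left(\frac{r}{3} - 2\right) = -9 + 3 \left(-2 + \frac{r}{3}\right) = -9 + \left(-6 + r\right) = -15 + r$)
$M{\left(2 \right)} E \left(-15\right) = \left(-15 + 2\right) \left(-31\right) \left(-15\right) = \left(-13\right) \left(-31\right) \left(-15\right) = 403 \left(-15\right) = -6045$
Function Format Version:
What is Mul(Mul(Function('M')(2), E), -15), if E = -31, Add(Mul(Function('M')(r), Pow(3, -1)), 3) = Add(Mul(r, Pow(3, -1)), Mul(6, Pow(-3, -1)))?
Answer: -6045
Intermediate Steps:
Function('M')(r) = Add(-15, r) (Function('M')(r) = Add(-9, Mul(3, Add(Mul(r, Pow(3, -1)), Mul(6, Pow(-3, -1))))) = Add(-9, Mul(3, Add(Mul(r, Rational(1, 3)), Mul(6, Rational(-1, 3))))) = Add(-9, Mul(3, Add(Mul(Rational(1, 3), r), -2))) = Add(-9, Mul(3, Add(-2, Mul(Rational(1, 3), r)))) = Add(-9, Add(-6, r)) = Add(-15, r))
Mul(Mul(Function('M')(2), E), -15) = Mul(Mul(Add(-15, 2), -31), -15) = Mul(Mul(-13, -31), -15) = Mul(403, -15) = -6045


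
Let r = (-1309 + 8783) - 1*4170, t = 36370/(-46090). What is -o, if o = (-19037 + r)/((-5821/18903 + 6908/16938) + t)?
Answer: -3869544658875093/169511400314 ≈ -22828.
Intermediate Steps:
t = -3637/4609 (t = 36370*(-1/46090) = -3637/4609 ≈ -0.78911)
r = 3304 (r = 7474 - 4170 = 3304)
o = 3869544658875093/169511400314 (o = (-19037 + 3304)/((-5821/18903 + 6908/16938) - 3637/4609) = -15733/((-5821*1/18903 + 6908*(1/16938)) - 3637/4609) = -15733/((-5821/18903 + 3454/8469) - 3637/4609) = -15733/(5330971/53363169 - 3637/4609) = -15733/(-169511400314/245950845921) = -15733*(-245950845921/169511400314) = 3869544658875093/169511400314 ≈ 22828.)
-o = -1*3869544658875093/169511400314 = -3869544658875093/169511400314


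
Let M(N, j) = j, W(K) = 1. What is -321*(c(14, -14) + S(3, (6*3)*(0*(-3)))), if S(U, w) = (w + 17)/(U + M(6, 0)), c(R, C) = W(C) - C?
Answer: -6634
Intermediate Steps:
c(R, C) = 1 - C
S(U, w) = (17 + w)/U (S(U, w) = (w + 17)/(U + 0) = (17 + w)/U)
-321*(c(14, -14) + S(3, (6*3)*(0*(-3)))) = -321*((1 - 1*(-14)) + (17 + (6*3)*(0*(-3)))/3) = -321*((1 + 14) + (17 + 18*0)/3) = -321*(15 + (17 + 0)/3) = -321*(15 + (⅓)*17) = -321*(15 + 17/3) = -321*62/3 = -6634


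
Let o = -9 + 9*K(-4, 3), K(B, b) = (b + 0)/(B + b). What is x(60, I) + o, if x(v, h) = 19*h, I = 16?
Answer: 268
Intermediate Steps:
K(B, b) = b/(B + b)
o = -36 (o = -9 + 9*(3/(-4 + 3)) = -9 + 9*(3/(-1)) = -9 + 9*(3*(-1)) = -9 + 9*(-3) = -9 - 27 = -36)
x(60, I) + o = 19*16 - 36 = 304 - 36 = 268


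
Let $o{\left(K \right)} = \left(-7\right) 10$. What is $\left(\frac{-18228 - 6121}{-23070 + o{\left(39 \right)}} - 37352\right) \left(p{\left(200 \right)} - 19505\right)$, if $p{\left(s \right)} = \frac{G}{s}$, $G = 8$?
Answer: $\frac{8104882253422}{11125} \approx 7.2853 \cdot 10^{8}$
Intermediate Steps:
$p{\left(s \right)} = \frac{8}{s}$
$o{\left(K \right)} = -70$
$\left(\frac{-18228 - 6121}{-23070 + o{\left(39 \right)}} - 37352\right) \left(p{\left(200 \right)} - 19505\right) = \left(\frac{-18228 - 6121}{-23070 - 70} - 37352\right) \left(\frac{8}{200} - 19505\right) = \left(- \frac{24349}{-23140} - 37352\right) \left(8 \cdot \frac{1}{200} - 19505\right) = \left(\left(-24349\right) \left(- \frac{1}{23140}\right) - 37352\right) \left(\frac{1}{25} - 19505\right) = \left(\frac{1873}{1780} - 37352\right) \left(- \frac{487624}{25}\right) = \left(- \frac{66484687}{1780}\right) \left(- \frac{487624}{25}\right) = \frac{8104882253422}{11125}$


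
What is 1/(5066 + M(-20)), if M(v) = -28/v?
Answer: 5/25337 ≈ 0.00019734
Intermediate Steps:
1/(5066 + M(-20)) = 1/(5066 - 28/(-20)) = 1/(5066 - 28*(-1/20)) = 1/(5066 + 7/5) = 1/(25337/5) = 5/25337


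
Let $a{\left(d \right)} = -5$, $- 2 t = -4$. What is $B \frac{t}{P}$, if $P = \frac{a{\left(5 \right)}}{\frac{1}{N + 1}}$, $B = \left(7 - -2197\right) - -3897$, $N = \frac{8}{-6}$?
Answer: $\frac{36606}{5} \approx 7321.2$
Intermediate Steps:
$N = - \frac{4}{3}$ ($N = 8 \left(- \frac{1}{6}\right) = - \frac{4}{3} \approx -1.3333$)
$t = 2$ ($t = \left(- \frac{1}{2}\right) \left(-4\right) = 2$)
$B = 6101$ ($B = \left(7 + 2197\right) + 3897 = 2204 + 3897 = 6101$)
$P = \frac{5}{3}$ ($P = - \frac{5}{\frac{1}{- \frac{4}{3} + 1}} = - \frac{5}{\frac{1}{- \frac{1}{3}}} = - \frac{5}{-3} = \left(-5\right) \left(- \frac{1}{3}\right) = \frac{5}{3} \approx 1.6667$)
$B \frac{t}{P} = 6101 \frac{2}{\frac{5}{3}} = 6101 \cdot 2 \cdot \frac{3}{5} = 6101 \cdot \frac{6}{5} = \frac{36606}{5}$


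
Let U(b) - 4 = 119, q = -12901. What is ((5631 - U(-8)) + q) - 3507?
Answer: -10900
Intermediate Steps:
U(b) = 123 (U(b) = 4 + 119 = 123)
((5631 - U(-8)) + q) - 3507 = ((5631 - 1*123) - 12901) - 3507 = ((5631 - 123) - 12901) - 3507 = (5508 - 12901) - 3507 = -7393 - 3507 = -10900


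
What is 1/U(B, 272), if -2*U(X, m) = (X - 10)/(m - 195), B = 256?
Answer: -77/123 ≈ -0.62602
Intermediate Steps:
U(X, m) = -(-10 + X)/(2*(-195 + m)) (U(X, m) = -(X - 10)/(2*(m - 195)) = -(-10 + X)/(2*(-195 + m)))
1/U(B, 272) = 1/((10 - 1*256)/(2*(-195 + 272))) = 1/((½)*(10 - 256)/77) = 1/((½)*(1/77)*(-246)) = 1/(-123/77) = -77/123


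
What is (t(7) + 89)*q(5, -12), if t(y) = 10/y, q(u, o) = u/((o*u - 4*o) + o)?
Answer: -1055/56 ≈ -18.839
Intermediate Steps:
q(u, o) = u/(-3*o + o*u) (q(u, o) = u/((-4*o + o*u) + o) = u/(-3*o + o*u))
(t(7) + 89)*q(5, -12) = (10/7 + 89)*(5/(-12*(-3 + 5))) = (10*(⅐) + 89)*(5*(-1/12)/2) = (10/7 + 89)*(5*(-1/12)*(½)) = (633/7)*(-5/24) = -1055/56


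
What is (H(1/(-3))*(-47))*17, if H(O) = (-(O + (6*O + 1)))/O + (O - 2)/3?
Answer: 34357/9 ≈ 3817.4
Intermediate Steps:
H(O) = -⅔ + O/3 + (-1 - 7*O)/O (H(O) = (-(O + (1 + 6*O)))/O + (-2 + O)*(⅓) = (-(1 + 7*O))/O + (-⅔ + O/3) = (-1 - 7*O)/O + (-⅔ + O/3) = -⅔ + O/3 + (-1 - 7*O)/O)
(H(1/(-3))*(-47))*17 = (((-3 + (-23 + 1/(-3))/(-3))/(3*(1/(-3))))*(-47))*17 = (((-3 - (-23 - ⅓)/3)/(3*(-⅓)))*(-47))*17 = (((⅓)*(-3)*(-3 - ⅓*(-70/3)))*(-47))*17 = (((⅓)*(-3)*(-3 + 70/9))*(-47))*17 = (((⅓)*(-3)*(43/9))*(-47))*17 = -43/9*(-47)*17 = (2021/9)*17 = 34357/9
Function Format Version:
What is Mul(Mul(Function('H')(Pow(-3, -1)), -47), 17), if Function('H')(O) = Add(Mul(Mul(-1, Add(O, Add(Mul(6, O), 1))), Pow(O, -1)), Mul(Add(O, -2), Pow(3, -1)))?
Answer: Rational(34357, 9) ≈ 3817.4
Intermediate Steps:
Function('H')(O) = Add(Rational(-2, 3), Mul(Rational(1, 3), O), Mul(Pow(O, -1), Add(-1, Mul(-7, O)))) (Function('H')(O) = Add(Mul(Mul(-1, Add(O, Add(1, Mul(6, O)))), Pow(O, -1)), Mul(Add(-2, O), Rational(1, 3))) = Add(Mul(Mul(-1, Add(1, Mul(7, O))), Pow(O, -1)), Add(Rational(-2, 3), Mul(Rational(1, 3), O))) = Add(Mul(Add(-1, Mul(-7, O)), Pow(O, -1)), Add(Rational(-2, 3), Mul(Rational(1, 3), O))) = Add(Mul(Pow(O, -1), Add(-1, Mul(-7, O))), Add(Rational(-2, 3), Mul(Rational(1, 3), O))) = Add(Rational(-2, 3), Mul(Rational(1, 3), O), Mul(Pow(O, -1), Add(-1, Mul(-7, O)))))
Mul(Mul(Function('H')(Pow(-3, -1)), -47), 17) = Mul(Mul(Mul(Rational(1, 3), Pow(Pow(-3, -1), -1), Add(-3, Mul(Pow(-3, -1), Add(-23, Pow(-3, -1))))), -47), 17) = Mul(Mul(Mul(Rational(1, 3), Pow(Rational(-1, 3), -1), Add(-3, Mul(Rational(-1, 3), Add(-23, Rational(-1, 3))))), -47), 17) = Mul(Mul(Mul(Rational(1, 3), -3, Add(-3, Mul(Rational(-1, 3), Rational(-70, 3)))), -47), 17) = Mul(Mul(Mul(Rational(1, 3), -3, Add(-3, Rational(70, 9))), -47), 17) = Mul(Mul(Mul(Rational(1, 3), -3, Rational(43, 9)), -47), 17) = Mul(Mul(Rational(-43, 9), -47), 17) = Mul(Rational(2021, 9), 17) = Rational(34357, 9)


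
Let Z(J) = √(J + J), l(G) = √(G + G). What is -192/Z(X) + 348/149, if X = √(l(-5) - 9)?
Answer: 348/149 - 96*√2/(-9 + I*√10)^(¼) ≈ -56.703 + 49.821*I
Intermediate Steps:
l(G) = √2*√G (l(G) = √(2*G) = √2*√G)
X = √(-9 + I*√10) (X = √(√2*√(-5) - 9) = √(√2*(I*√5) - 9) = √(I*√10 - 9) = √(-9 + I*√10) ≈ 0.51932 + 3.0446*I)
Z(J) = √2*√J (Z(J) = √(2*J) = √2*√J)
-192/Z(X) + 348/149 = -192*√2/(2*(-9 + I*√10)^(¼)) + 348/149 = -192*√2/(2*(-9 + I*√10)^(¼)) + 348*(1/149) = -96*√2/(-9 + I*√10)^(¼) + 348/149 = 348/149 - 96*√2/(-9 + I*√10)^(¼)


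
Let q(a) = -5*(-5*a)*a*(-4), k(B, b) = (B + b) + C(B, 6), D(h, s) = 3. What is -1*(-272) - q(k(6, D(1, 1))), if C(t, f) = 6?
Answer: 22772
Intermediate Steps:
k(B, b) = 6 + B + b (k(B, b) = (B + b) + 6 = 6 + B + b)
q(a) = -100*a² (q(a) = -(-25)*a²*(-4) = (25*a²)*(-4) = -100*a²)
-1*(-272) - q(k(6, D(1, 1))) = -1*(-272) - (-100)*(6 + 6 + 3)² = 272 - (-100)*15² = 272 - (-100)*225 = 272 - 1*(-22500) = 272 + 22500 = 22772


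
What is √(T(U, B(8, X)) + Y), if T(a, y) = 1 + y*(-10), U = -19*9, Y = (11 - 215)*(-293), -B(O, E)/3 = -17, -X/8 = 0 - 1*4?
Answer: √59263 ≈ 243.44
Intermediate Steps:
X = 32 (X = -8*(0 - 1*4) = -8*(0 - 4) = -8*(-4) = 32)
B(O, E) = 51 (B(O, E) = -3*(-17) = 51)
Y = 59772 (Y = -204*(-293) = 59772)
U = -171
T(a, y) = 1 - 10*y
√(T(U, B(8, X)) + Y) = √((1 - 10*51) + 59772) = √((1 - 510) + 59772) = √(-509 + 59772) = √59263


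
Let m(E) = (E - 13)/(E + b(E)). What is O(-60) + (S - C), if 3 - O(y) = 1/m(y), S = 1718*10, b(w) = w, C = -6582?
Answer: 1734725/73 ≈ 23763.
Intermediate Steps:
S = 17180
m(E) = (-13 + E)/(2*E) (m(E) = (E - 13)/(E + E) = (-13 + E)/((2*E)) = (-13 + E)*(1/(2*E)) = (-13 + E)/(2*E))
O(y) = 3 - 2*y/(-13 + y) (O(y) = 3 - 1/((-13 + y)/(2*y)) = 3 - 2*y/(-13 + y))
O(-60) + (S - C) = (-39 - 60)/(-13 - 60) + (17180 - 1*(-6582)) = -99/(-73) + (17180 + 6582) = -1/73*(-99) + 23762 = 99/73 + 23762 = 1734725/73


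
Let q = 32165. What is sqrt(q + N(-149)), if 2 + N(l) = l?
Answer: sqrt(32014) ≈ 178.92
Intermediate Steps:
N(l) = -2 + l
sqrt(q + N(-149)) = sqrt(32165 + (-2 - 149)) = sqrt(32165 - 151) = sqrt(32014)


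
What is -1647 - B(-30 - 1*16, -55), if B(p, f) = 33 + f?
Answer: -1625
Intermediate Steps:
-1647 - B(-30 - 1*16, -55) = -1647 - (33 - 55) = -1647 - 1*(-22) = -1647 + 22 = -1625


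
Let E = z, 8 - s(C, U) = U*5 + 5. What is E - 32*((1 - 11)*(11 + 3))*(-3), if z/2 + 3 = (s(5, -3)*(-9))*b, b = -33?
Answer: -2754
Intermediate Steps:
s(C, U) = 3 - 5*U (s(C, U) = 8 - (U*5 + 5) = 8 - (5*U + 5) = 8 - (5 + 5*U) = 8 + (-5 - 5*U) = 3 - 5*U)
z = 10686 (z = -6 + 2*(((3 - 5*(-3))*(-9))*(-33)) = -6 + 2*(((3 + 15)*(-9))*(-33)) = -6 + 2*((18*(-9))*(-33)) = -6 + 2*(-162*(-33)) = -6 + 2*5346 = -6 + 10692 = 10686)
E = 10686
E - 32*((1 - 11)*(11 + 3))*(-3) = 10686 - 32*((1 - 11)*(11 + 3))*(-3) = 10686 - 32*(-10*14)*(-3) = 10686 - 32*(-140)*(-3) = 10686 - (-4480)*(-3) = 10686 - 1*13440 = 10686 - 13440 = -2754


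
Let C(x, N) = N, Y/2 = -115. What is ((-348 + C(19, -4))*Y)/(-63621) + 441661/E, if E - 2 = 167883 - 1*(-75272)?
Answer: 8412923761/15469891497 ≈ 0.54383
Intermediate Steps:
Y = -230 (Y = 2*(-115) = -230)
E = 243157 (E = 2 + (167883 - 1*(-75272)) = 2 + (167883 + 75272) = 2 + 243155 = 243157)
((-348 + C(19, -4))*Y)/(-63621) + 441661/E = ((-348 - 4)*(-230))/(-63621) + 441661/243157 = -352*(-230)*(-1/63621) + 441661*(1/243157) = 80960*(-1/63621) + 441661/243157 = -80960/63621 + 441661/243157 = 8412923761/15469891497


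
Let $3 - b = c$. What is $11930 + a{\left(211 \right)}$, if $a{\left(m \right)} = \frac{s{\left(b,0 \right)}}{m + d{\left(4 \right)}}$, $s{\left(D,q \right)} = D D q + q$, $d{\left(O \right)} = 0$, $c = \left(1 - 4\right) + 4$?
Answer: $11930$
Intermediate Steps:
$c = 1$ ($c = -3 + 4 = 1$)
$b = 2$ ($b = 3 - 1 = 2$)
$s{\left(D,q \right)} = q + q D^{2}$ ($s{\left(D,q \right)} = D^{2} q + q = q D^{2} + q = q + q D^{2}$)
$a{\left(m \right)} = 0$ ($a{\left(m \right)} = \frac{0 \left(1 + 2^{2}\right)}{m + 0} = \frac{0 \left(1 + 4\right)}{m} = \frac{0 \cdot 5}{m} = \frac{1}{m} 0 = 0$)
$11930 + a{\left(211 \right)} = 11930 + 0 = 11930$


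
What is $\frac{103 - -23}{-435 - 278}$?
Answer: $- \frac{126}{713} \approx -0.17672$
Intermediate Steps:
$\frac{103 - -23}{-435 - 278} = \frac{103 + 23}{-713} = 126 \left(- \frac{1}{713}\right) = - \frac{126}{713}$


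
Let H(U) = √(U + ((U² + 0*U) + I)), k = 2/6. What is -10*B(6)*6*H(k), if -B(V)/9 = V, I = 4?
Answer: 2160*√10 ≈ 6830.5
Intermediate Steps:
B(V) = -9*V
k = ⅓ (k = 2*(⅙) = ⅓ ≈ 0.33333)
H(U) = √(4 + U + U²) (H(U) = √(U + ((U² + 0*U) + 4)) = √(U + ((U² + 0) + 4)) = √(U + (U² + 4)) = √(U + (4 + U²)) = √(4 + U + U²))
-10*B(6)*6*H(k) = -10*-9*6*6*√(4 + ⅓ + (⅓)²) = -10*(-54*6)*√(4 + ⅓ + ⅑) = -(-3240)*√(40/9) = -(-3240)*2*√10/3 = -(-2160)*√10 = 2160*√10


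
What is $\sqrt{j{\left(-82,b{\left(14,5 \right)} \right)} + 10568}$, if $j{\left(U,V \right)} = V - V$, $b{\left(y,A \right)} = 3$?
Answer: $2 \sqrt{2642} \approx 102.8$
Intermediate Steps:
$j{\left(U,V \right)} = 0$
$\sqrt{j{\left(-82,b{\left(14,5 \right)} \right)} + 10568} = \sqrt{0 + 10568} = \sqrt{10568} = 2 \sqrt{2642}$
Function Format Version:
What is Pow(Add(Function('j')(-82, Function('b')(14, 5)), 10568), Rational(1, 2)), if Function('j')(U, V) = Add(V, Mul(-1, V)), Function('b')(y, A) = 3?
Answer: Mul(2, Pow(2642, Rational(1, 2))) ≈ 102.80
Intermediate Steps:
Function('j')(U, V) = 0
Pow(Add(Function('j')(-82, Function('b')(14, 5)), 10568), Rational(1, 2)) = Pow(Add(0, 10568), Rational(1, 2)) = Pow(10568, Rational(1, 2)) = Mul(2, Pow(2642, Rational(1, 2)))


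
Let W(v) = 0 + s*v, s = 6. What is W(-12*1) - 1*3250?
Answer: -3322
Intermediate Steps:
W(v) = 6*v (W(v) = 0 + 6*v = 6*v)
W(-12*1) - 1*3250 = 6*(-12*1) - 1*3250 = 6*(-12) - 3250 = -72 - 3250 = -3322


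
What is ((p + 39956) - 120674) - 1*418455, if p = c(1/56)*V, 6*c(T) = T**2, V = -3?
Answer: -3130813057/6272 ≈ -4.9917e+5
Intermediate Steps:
c(T) = T**2/6
p = -1/6272 (p = ((1/56)**2/6)*(-3) = ((1/6)*(1/3136))*(-3) = (1/18816)*(-3) = -1/6272 ≈ -0.00015944)
((p + 39956) - 120674) - 1*418455 = ((-1/6272 + 39956) - 120674) - 1*418455 = (250604031/6272 - 120674) - 418455 = -506263297/6272 - 418455 = -3130813057/6272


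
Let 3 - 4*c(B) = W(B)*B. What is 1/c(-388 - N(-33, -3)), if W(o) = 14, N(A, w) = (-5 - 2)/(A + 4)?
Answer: 116/157713 ≈ 0.00073551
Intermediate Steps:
N(A, w) = -7/(4 + A)
c(B) = 3/4 - 7*B/2
1/c(-388 - N(-33, -3)) = 1/(3/4 - 7*(-388 - (-7)/(4 - 33))/2) = 1/(3/4 - 7*(-388 - (-7)/(-29))/2) = 1/(3/4 - 7*(-388 - (-7)*(-1)/29)/2) = 1/(3/4 - 7*(-388 - 1*7/29)/2) = 1/(3/4 - 7*(-388 - 7/29)/2) = 1/(3/4 - 7/2*(-11259/29)) = 1/(3/4 + 78813/58) = 1/(157713/116) = 116/157713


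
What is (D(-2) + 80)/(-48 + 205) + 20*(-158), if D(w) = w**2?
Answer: -496036/157 ≈ -3159.5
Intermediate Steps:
(D(-2) + 80)/(-48 + 205) + 20*(-158) = ((-2)**2 + 80)/(-48 + 205) + 20*(-158) = (4 + 80)/157 - 3160 = 84*(1/157) - 3160 = 84/157 - 3160 = -496036/157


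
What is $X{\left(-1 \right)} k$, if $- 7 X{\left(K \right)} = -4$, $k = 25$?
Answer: $\frac{100}{7} \approx 14.286$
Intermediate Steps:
$X{\left(K \right)} = \frac{4}{7}$ ($X{\left(K \right)} = \left(- \frac{1}{7}\right) \left(-4\right) = \frac{4}{7}$)
$X{\left(-1 \right)} k = \frac{4}{7} \cdot 25 = \frac{100}{7}$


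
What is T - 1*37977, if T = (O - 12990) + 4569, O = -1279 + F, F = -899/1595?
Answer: -2622266/55 ≈ -47678.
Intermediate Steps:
F = -31/55 (F = -899*1/1595 = -31/55 ≈ -0.56364)
O = -70376/55 (O = -1279 - 31/55 = -70376/55 ≈ -1279.6)
T = -533531/55 (T = (-70376/55 - 12990) + 4569 = -784826/55 + 4569 = -533531/55 ≈ -9700.6)
T - 1*37977 = -533531/55 - 1*37977 = -533531/55 - 37977 = -2622266/55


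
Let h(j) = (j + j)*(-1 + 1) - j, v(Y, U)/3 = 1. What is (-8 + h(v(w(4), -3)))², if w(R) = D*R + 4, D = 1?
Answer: 121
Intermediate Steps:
w(R) = 4 + R (w(R) = 1*R + 4 = R + 4 = 4 + R)
v(Y, U) = 3 (v(Y, U) = 3*1 = 3)
h(j) = -j (h(j) = (2*j)*0 - j = 0 - j = -j)
(-8 + h(v(w(4), -3)))² = (-8 - 1*3)² = (-8 - 3)² = (-11)² = 121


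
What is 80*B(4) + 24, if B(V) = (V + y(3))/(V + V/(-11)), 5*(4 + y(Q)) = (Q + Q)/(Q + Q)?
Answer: 142/5 ≈ 28.400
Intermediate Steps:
y(Q) = -19/5 (y(Q) = -4 + ((Q + Q)/(Q + Q))/5 = -4 + ((2*Q)/((2*Q)))/5 = -4 + ((2*Q)*(1/(2*Q)))/5 = -4 + (⅕)*1 = -4 + ⅕ = -19/5)
B(V) = 11*(-19/5 + V)/(10*V) (B(V) = (V - 19/5)/(V + V/(-11)) = (-19/5 + V)/(V + V*(-1/11)) = (-19/5 + V)/(V - V/11) = (-19/5 + V)/((10*V/11)) = (-19/5 + V)*(11/(10*V)) = 11*(-19/5 + V)/(10*V))
80*B(4) + 24 = 80*((11/50)*(-19 + 5*4)/4) + 24 = 80*((11/50)*(¼)*(-19 + 20)) + 24 = 80*((11/50)*(¼)*1) + 24 = 80*(11/200) + 24 = 22/5 + 24 = 142/5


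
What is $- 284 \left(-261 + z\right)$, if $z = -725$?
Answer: $280024$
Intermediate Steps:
$- 284 \left(-261 + z\right) = - 284 \left(-261 - 725\right) = \left(-284\right) \left(-986\right) = 280024$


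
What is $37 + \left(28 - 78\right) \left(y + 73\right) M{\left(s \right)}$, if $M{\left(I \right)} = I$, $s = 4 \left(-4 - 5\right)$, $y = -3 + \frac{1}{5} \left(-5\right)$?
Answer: $124237$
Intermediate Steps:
$y = -4$ ($y = -3 + \frac{1}{5} \left(-5\right) = -3 - 1 = -4$)
$s = -36$ ($s = 4 \left(-9\right) = -36$)
$37 + \left(28 - 78\right) \left(y + 73\right) M{\left(s \right)} = 37 + \left(28 - 78\right) \left(-4 + 73\right) \left(-36\right) = 37 + \left(-50\right) 69 \left(-36\right) = 37 - -124200 = 37 + 124200 = 124237$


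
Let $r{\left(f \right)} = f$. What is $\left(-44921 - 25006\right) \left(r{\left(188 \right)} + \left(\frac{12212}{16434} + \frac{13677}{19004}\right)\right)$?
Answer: $- \frac{62692152370523}{4731996} \approx -1.3249 \cdot 10^{7}$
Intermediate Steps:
$\left(-44921 - 25006\right) \left(r{\left(188 \right)} + \left(\frac{12212}{16434} + \frac{13677}{19004}\right)\right) = \left(-44921 - 25006\right) \left(188 + \left(\frac{12212}{16434} + \frac{13677}{19004}\right)\right) = - 69927 \left(188 + \left(12212 \cdot \frac{1}{16434} + 13677 \cdot \frac{1}{19004}\right)\right) = - 69927 \left(188 + \left(\frac{6106}{8217} + \frac{13677}{19004}\right)\right) = - 69927 \left(188 + \frac{228422333}{156155868}\right) = \left(-69927\right) \frac{29585725517}{156155868} = - \frac{62692152370523}{4731996}$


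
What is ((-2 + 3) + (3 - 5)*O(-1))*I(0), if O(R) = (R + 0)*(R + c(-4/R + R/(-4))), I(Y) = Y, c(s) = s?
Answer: 0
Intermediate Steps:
O(R) = R*(-4/R + 3*R/4) (O(R) = (R + 0)*(R + (-4/R + R/(-4))) = R*(R + (-4/R + R*(-¼))) = R*(R + (-4/R - R/4)) = R*(-4/R + 3*R/4))
((-2 + 3) + (3 - 5)*O(-1))*I(0) = ((-2 + 3) + (3 - 5)*(-4 + (¾)*(-1)²))*0 = (1 - 2*(-4 + (¾)*1))*0 = (1 - 2*(-4 + ¾))*0 = (1 - 2*(-13/4))*0 = (1 + 13/2)*0 = (15/2)*0 = 0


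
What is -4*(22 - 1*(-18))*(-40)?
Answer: 6400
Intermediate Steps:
-4*(22 - 1*(-18))*(-40) = -4*(22 + 18)*(-40) = -4*40*(-40) = -160*(-40) = 6400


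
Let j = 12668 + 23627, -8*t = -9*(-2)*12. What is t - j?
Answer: -36322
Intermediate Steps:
t = -27 (t = -(-9*(-2))*12/8 = -9*12/4 = -1/8*216 = -27)
j = 36295
t - j = -27 - 1*36295 = -27 - 36295 = -36322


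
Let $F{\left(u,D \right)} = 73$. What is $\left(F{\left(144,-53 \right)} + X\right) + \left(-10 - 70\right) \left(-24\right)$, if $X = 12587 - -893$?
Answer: $15473$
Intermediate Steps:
$X = 13480$ ($X = 12587 + 893 = 13480$)
$\left(F{\left(144,-53 \right)} + X\right) + \left(-10 - 70\right) \left(-24\right) = \left(73 + 13480\right) + \left(-10 - 70\right) \left(-24\right) = 13553 - -1920 = 13553 + 1920 = 15473$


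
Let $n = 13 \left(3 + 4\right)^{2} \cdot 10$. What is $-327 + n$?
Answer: $6043$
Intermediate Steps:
$n = 6370$ ($n = 13 \cdot 7^{2} \cdot 10 = 13 \cdot 49 \cdot 10 = 637 \cdot 10 = 6370$)
$-327 + n = -327 + 6370 = 6043$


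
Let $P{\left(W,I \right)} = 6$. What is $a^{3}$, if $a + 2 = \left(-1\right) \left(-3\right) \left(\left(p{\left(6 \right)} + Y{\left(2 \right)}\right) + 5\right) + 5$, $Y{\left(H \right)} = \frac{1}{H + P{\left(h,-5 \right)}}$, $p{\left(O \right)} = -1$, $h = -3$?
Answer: $\frac{1860867}{512} \approx 3634.5$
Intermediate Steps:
$Y{\left(H \right)} = \frac{1}{6 + H}$ ($Y{\left(H \right)} = \frac{1}{H + 6} = \frac{1}{6 + H}$)
$a = \frac{123}{8}$ ($a = -2 + \left(\left(-1\right) \left(-3\right) \left(\left(-1 + \frac{1}{6 + 2}\right) + 5\right) + 5\right) = -2 + \left(3 \left(\left(-1 + \frac{1}{8}\right) + 5\right) + 5\right) = -2 + \left(3 \left(- \frac{7}{8} + 5\right) + 5\right) = -2 + \left(3 \cdot \frac{33}{8} + 5\right) = -2 + \left(\frac{99}{8} + 5\right) = -2 + \frac{139}{8} = \frac{123}{8} \approx 15.375$)
$a^{3} = \left(\frac{123}{8}\right)^{3} = \frac{1860867}{512}$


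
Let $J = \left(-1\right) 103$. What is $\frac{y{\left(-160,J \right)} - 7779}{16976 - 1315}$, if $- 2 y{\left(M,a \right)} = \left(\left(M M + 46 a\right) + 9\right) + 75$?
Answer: $- \frac{18252}{15661} \approx -1.1654$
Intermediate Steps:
$J = -103$
$y{\left(M,a \right)} = -42 - 23 a - \frac{M^{2}}{2}$ ($y{\left(M,a \right)} = - \frac{\left(\left(M M + 46 a\right) + 9\right) + 75}{2} = - \frac{\left(\left(M^{2} + 46 a\right) + 9\right) + 75}{2} = - \frac{\left(9 + M^{2} + 46 a\right) + 75}{2} = - \frac{84 + M^{2} + 46 a}{2} = -42 - 23 a - \frac{M^{2}}{2}$)
$\frac{y{\left(-160,J \right)} - 7779}{16976 - 1315} = \frac{\left(-42 - -2369 - \frac{\left(-160\right)^{2}}{2}\right) - 7779}{16976 - 1315} = \frac{\left(-42 + 2369 - 12800\right) - 7779}{16976 - 1315} = \frac{-10473 - 7779}{15661} = \left(-18252\right) \frac{1}{15661} = - \frac{18252}{15661}$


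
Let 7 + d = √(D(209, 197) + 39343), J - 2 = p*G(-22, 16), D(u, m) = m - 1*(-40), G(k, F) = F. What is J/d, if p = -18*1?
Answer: -2002/39531 - 572*√9895/39531 ≈ -1.4900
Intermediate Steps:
D(u, m) = 40 + m (D(u, m) = m + 40 = 40 + m)
p = -18
J = -286 (J = 2 - 18*16 = 2 - 288 = -286)
d = -7 + 2*√9895 (d = -7 + √((40 + 197) + 39343) = -7 + √(237 + 39343) = -7 + √39580 = -7 + 2*√9895 ≈ 191.95)
J/d = -286/(-7 + 2*√9895)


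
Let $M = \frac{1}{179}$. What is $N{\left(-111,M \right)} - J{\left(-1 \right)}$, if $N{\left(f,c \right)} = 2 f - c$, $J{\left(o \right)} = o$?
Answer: $- \frac{39560}{179} \approx -221.01$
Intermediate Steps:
$M = \frac{1}{179} \approx 0.0055866$
$N{\left(f,c \right)} = - c + 2 f$
$N{\left(-111,M \right)} - J{\left(-1 \right)} = \left(\left(-1\right) \frac{1}{179} + 2 \left(-111\right)\right) - -1 = \left(- \frac{1}{179} - 222\right) + 1 = - \frac{39739}{179} + 1 = - \frac{39560}{179}$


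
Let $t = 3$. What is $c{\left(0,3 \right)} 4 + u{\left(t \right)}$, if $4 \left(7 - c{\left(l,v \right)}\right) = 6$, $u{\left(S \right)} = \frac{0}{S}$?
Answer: $22$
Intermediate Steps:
$u{\left(S \right)} = 0$
$c{\left(l,v \right)} = \frac{11}{2}$ ($c{\left(l,v \right)} = 7 - \frac{3}{2} = \frac{11}{2}$)
$c{\left(0,3 \right)} 4 + u{\left(t \right)} = \frac{11}{2} \cdot 4 + 0 = 22 + 0 = 22$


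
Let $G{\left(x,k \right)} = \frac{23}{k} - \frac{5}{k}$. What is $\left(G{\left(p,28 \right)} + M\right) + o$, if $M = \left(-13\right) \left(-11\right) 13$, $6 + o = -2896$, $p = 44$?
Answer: $- \frac{14593}{14} \approx -1042.4$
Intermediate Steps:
$o = -2902$ ($o = -6 - 2896 = -2902$)
$G{\left(x,k \right)} = \frac{18}{k}$
$M = 1859$ ($M = 143 \cdot 13 = 1859$)
$\left(G{\left(p,28 \right)} + M\right) + o = \left(\frac{18}{28} + 1859\right) - 2902 = \left(18 \cdot \frac{1}{28} + 1859\right) - 2902 = \left(\frac{9}{14} + 1859\right) - 2902 = \frac{26035}{14} - 2902 = - \frac{14593}{14}$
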